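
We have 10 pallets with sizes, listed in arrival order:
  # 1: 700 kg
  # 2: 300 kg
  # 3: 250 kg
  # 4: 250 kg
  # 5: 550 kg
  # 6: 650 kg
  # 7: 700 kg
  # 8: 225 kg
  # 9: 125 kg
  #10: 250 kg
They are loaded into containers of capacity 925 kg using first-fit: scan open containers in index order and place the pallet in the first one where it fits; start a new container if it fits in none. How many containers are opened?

5

  700 → container 1 (new)  [load 700/925]
  300 → container 2 (new)  [load 300/925]
  250 → container 2  [load 550/925]
  250 → container 2  [load 800/925]
  550 → container 3 (new)  [load 550/925]
  650 → container 4 (new)  [load 650/925]
  700 → container 5 (new)  [load 700/925]
  225 → container 1  [load 925/925]
  125 → container 2  [load 925/925]
  250 → container 3  [load 800/925]
5 containers opened.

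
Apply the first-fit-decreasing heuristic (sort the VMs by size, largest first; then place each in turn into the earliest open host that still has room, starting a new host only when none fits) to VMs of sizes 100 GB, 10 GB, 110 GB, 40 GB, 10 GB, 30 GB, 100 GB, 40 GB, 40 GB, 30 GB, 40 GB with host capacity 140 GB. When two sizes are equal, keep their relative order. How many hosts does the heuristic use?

Sorted descending: 110, 100, 100, 40, 40, 40, 40, 30, 30, 10, 10.
  110 → host 1 (new)  [load 110/140]
  100 → host 2 (new)  [load 100/140]
  100 → host 3 (new)  [load 100/140]
  40 → host 2  [load 140/140]
  40 → host 3  [load 140/140]
  40 → host 4 (new)  [load 40/140]
  40 → host 4  [load 80/140]
  30 → host 1  [load 140/140]
  30 → host 4  [load 110/140]
  10 → host 4  [load 120/140]
  10 → host 4  [load 130/140]
4 hosts opened.

4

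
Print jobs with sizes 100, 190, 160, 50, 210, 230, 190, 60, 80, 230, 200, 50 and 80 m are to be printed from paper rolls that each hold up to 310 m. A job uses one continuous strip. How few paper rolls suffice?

7

Total = 230 + 230 + 210 + 200 + 190 + 190 + 160 + 100 + 80 + 80 + 60 + 50 + 50 = 1830 m.
Lower bound: ⌈1830/310⌉ = 6 paper rolls.
Also, 7 print jobs each exceed 155 m, and no two of those can share a roll, so at least 7 paper rolls are needed.
A packing using 7 paper rolls:
  roll 1: 230 + 80 = 310
  roll 2: 230 + 80 = 310
  roll 3: 210 + 100 = 310
  roll 4: 200 + 60 + 50 = 310
  roll 5: 190 + 50 = 240
  roll 6: 190 = 190
  roll 7: 160 = 160
This matches the lower bound, so 7 is optimal.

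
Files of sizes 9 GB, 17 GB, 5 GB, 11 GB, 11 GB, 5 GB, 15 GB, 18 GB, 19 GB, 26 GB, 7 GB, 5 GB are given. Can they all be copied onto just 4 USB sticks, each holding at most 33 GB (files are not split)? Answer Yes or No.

No

Total = 148 GB; ⌈148/33⌉ = 5.
At least 5 USB sticks are required, but only 4 are allowed.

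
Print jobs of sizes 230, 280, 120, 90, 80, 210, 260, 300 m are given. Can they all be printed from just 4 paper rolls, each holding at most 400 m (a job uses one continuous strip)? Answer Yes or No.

Total = 1570 m; ⌈1570/400⌉ = 4.
5 print jobs each exceed half the capacity and cannot share a roll, forcing at least 5 paper rolls.
At least 5 paper rolls are required, but only 4 are allowed.

No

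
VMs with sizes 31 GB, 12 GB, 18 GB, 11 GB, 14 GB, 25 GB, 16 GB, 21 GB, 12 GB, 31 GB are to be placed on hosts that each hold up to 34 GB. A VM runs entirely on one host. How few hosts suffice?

Total = 31 + 31 + 25 + 21 + 18 + 16 + 14 + 12 + 12 + 11 = 191 GB.
Lower bound: ⌈191/34⌉ = 6 hosts.
A packing using 7 hosts:
  host 1: 31 = 31
  host 2: 31 = 31
  host 3: 25 = 25
  host 4: 21 + 12 = 33
  host 5: 18 + 16 = 34
  host 6: 14 + 12 = 26
  host 7: 11 = 11
No arrangement into 6 hosts stays within capacity, so 7 is optimal.

7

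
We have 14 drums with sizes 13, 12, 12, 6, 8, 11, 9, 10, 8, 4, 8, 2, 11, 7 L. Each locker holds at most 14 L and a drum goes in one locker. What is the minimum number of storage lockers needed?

Total = 13 + 12 + 12 + 11 + 11 + 10 + 9 + 8 + 8 + 8 + 7 + 6 + 4 + 2 = 121 L.
Lower bound: ⌈121/14⌉ = 9 storage lockers.
Also, 10 drums each exceed 7 L, and no two of those can share a locker, so at least 10 storage lockers are needed.
A packing using 11 storage lockers:
  locker 1: 13 = 13
  locker 2: 12 + 2 = 14
  locker 3: 12 = 12
  locker 4: 11 = 11
  locker 5: 11 = 11
  locker 6: 10 + 4 = 14
  locker 7: 9 = 9
  locker 8: 8 + 6 = 14
  locker 9: 8 = 8
  locker 10: 8 = 8
  locker 11: 7 = 7
No arrangement into 10 storage lockers stays within capacity, so 11 is optimal.

11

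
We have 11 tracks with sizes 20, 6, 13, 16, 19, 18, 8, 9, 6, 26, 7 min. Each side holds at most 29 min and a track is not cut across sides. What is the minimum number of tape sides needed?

Total = 26 + 20 + 19 + 18 + 16 + 13 + 9 + 8 + 7 + 6 + 6 = 148 min.
Lower bound: ⌈148/29⌉ = 6 tape sides.
A packing using 6 tape sides:
  side 1: 26 = 26
  side 2: 20 + 9 = 29
  side 3: 19 + 8 = 27
  side 4: 18 + 7 = 25
  side 5: 16 + 13 = 29
  side 6: 6 + 6 = 12
This matches the lower bound, so 6 is optimal.

6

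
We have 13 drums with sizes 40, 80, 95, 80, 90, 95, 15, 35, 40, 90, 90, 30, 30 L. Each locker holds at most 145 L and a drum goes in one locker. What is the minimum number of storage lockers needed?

Total = 95 + 95 + 90 + 90 + 90 + 80 + 80 + 40 + 40 + 35 + 30 + 30 + 15 = 810 L.
Lower bound: ⌈810/145⌉ = 6 storage lockers.
Also, 7 drums each exceed 145/2 L, and no two of those can share a locker, so at least 7 storage lockers are needed.
A packing using 7 storage lockers:
  locker 1: 95 + 40 = 135
  locker 2: 95 + 40 = 135
  locker 3: 90 + 35 + 15 = 140
  locker 4: 90 + 30 = 120
  locker 5: 90 + 30 = 120
  locker 6: 80 = 80
  locker 7: 80 = 80
This matches the lower bound, so 7 is optimal.

7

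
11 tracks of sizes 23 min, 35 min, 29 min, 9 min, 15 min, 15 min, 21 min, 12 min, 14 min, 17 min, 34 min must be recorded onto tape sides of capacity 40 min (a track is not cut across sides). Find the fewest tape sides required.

Total = 35 + 34 + 29 + 23 + 21 + 17 + 15 + 15 + 14 + 12 + 9 = 224 min.
Lower bound: ⌈224/40⌉ = 6 tape sides.
A packing using 7 tape sides:
  side 1: 35 = 35
  side 2: 34 = 34
  side 3: 29 + 9 = 38
  side 4: 23 + 17 = 40
  side 5: 21 + 15 = 36
  side 6: 15 + 14 = 29
  side 7: 12 = 12
No arrangement into 6 tape sides stays within capacity, so 7 is optimal.

7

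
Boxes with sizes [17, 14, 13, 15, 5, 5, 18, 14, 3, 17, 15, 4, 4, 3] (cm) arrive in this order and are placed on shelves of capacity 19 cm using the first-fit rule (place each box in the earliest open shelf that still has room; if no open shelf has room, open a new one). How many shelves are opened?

  17 → shelf 1 (new)  [load 17/19]
  14 → shelf 2 (new)  [load 14/19]
  13 → shelf 3 (new)  [load 13/19]
  15 → shelf 4 (new)  [load 15/19]
  5 → shelf 2  [load 19/19]
  5 → shelf 3  [load 18/19]
  18 → shelf 5 (new)  [load 18/19]
  14 → shelf 6 (new)  [load 14/19]
  3 → shelf 4  [load 18/19]
  17 → shelf 7 (new)  [load 17/19]
  15 → shelf 8 (new)  [load 15/19]
  4 → shelf 6  [load 18/19]
  4 → shelf 8  [load 19/19]
  3 → shelf 9 (new)  [load 3/19]
9 shelves opened.

9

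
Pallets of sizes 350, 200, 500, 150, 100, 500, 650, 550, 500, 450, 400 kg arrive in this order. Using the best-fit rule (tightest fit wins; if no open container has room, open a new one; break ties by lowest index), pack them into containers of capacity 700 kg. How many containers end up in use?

8

  350 → container 1 (new)  [load 350/700]
  200 → container 1  [load 550/700]
  500 → container 2 (new)  [load 500/700]
  150 → container 1  [load 700/700]
  100 → container 2  [load 600/700]
  500 → container 3 (new)  [load 500/700]
  650 → container 4 (new)  [load 650/700]
  550 → container 5 (new)  [load 550/700]
  500 → container 6 (new)  [load 500/700]
  450 → container 7 (new)  [load 450/700]
  400 → container 8 (new)  [load 400/700]
8 containers opened.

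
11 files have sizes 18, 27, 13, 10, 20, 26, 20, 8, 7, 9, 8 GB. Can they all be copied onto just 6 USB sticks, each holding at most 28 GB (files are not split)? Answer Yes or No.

Total = 166 GB; ⌈166/28⌉ = 6.
The bound of 6 does not rule out 6, but exhaustive search shows no assignment into 6 USB sticks of capacity 28 GB exists — the minimum is 7.

No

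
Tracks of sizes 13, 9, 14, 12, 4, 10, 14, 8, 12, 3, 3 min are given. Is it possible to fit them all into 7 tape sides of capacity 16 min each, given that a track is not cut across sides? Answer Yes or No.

No

Total = 102 min; ⌈102/16⌉ = 7.
The bound of 7 does not rule out 7, but exhaustive search shows no assignment into 7 tape sides of capacity 16 min exists — the minimum is 8.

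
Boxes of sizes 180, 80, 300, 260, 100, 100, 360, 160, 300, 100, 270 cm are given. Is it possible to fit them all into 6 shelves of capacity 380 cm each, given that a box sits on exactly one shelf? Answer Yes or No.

Total = 2210 cm; ⌈2210/380⌉ = 6.
The bound of 6 does not rule out 6, but exhaustive search shows no assignment into 6 shelves of capacity 380 cm exists — the minimum is 7.

No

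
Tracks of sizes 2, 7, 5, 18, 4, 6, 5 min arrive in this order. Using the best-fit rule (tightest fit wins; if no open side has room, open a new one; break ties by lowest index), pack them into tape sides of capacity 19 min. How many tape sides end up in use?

  2 → side 1 (new)  [load 2/19]
  7 → side 1  [load 9/19]
  5 → side 1  [load 14/19]
  18 → side 2 (new)  [load 18/19]
  4 → side 1  [load 18/19]
  6 → side 3 (new)  [load 6/19]
  5 → side 3  [load 11/19]
3 tape sides opened.

3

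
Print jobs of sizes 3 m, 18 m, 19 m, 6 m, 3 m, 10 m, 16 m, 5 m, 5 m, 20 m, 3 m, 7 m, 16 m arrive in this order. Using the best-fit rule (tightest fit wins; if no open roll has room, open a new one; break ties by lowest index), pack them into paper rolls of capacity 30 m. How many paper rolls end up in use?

5

  3 → roll 1 (new)  [load 3/30]
  18 → roll 1  [load 21/30]
  19 → roll 2 (new)  [load 19/30]
  6 → roll 1  [load 27/30]
  3 → roll 1  [load 30/30]
  10 → roll 2  [load 29/30]
  16 → roll 3 (new)  [load 16/30]
  5 → roll 3  [load 21/30]
  5 → roll 3  [load 26/30]
  20 → roll 4 (new)  [load 20/30]
  3 → roll 3  [load 29/30]
  7 → roll 4  [load 27/30]
  16 → roll 5 (new)  [load 16/30]
5 paper rolls opened.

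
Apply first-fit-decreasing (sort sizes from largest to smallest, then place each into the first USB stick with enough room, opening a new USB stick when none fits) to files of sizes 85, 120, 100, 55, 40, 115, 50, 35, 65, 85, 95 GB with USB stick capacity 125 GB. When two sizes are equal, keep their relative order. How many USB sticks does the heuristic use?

8

Sorted descending: 120, 115, 100, 95, 85, 85, 65, 55, 50, 40, 35.
  120 → USB stick 1 (new)  [load 120/125]
  115 → USB stick 2 (new)  [load 115/125]
  100 → USB stick 3 (new)  [load 100/125]
  95 → USB stick 4 (new)  [load 95/125]
  85 → USB stick 5 (new)  [load 85/125]
  85 → USB stick 6 (new)  [load 85/125]
  65 → USB stick 7 (new)  [load 65/125]
  55 → USB stick 7  [load 120/125]
  50 → USB stick 8 (new)  [load 50/125]
  40 → USB stick 5  [load 125/125]
  35 → USB stick 6  [load 120/125]
8 USB sticks opened.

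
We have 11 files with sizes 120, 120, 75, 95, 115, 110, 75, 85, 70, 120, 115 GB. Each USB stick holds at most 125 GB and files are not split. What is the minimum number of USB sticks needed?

Total = 120 + 120 + 120 + 115 + 115 + 110 + 95 + 85 + 75 + 75 + 70 = 1100 GB.
Lower bound: ⌈1100/125⌉ = 9 USB sticks.
Also, 11 files each exceed 125/2 GB, and no two of those can share a USB stick, so at least 11 USB sticks are needed.
A packing using 11 USB sticks:
  USB stick 1: 120 = 120
  USB stick 2: 120 = 120
  USB stick 3: 120 = 120
  USB stick 4: 115 = 115
  USB stick 5: 115 = 115
  USB stick 6: 110 = 110
  USB stick 7: 95 = 95
  USB stick 8: 85 = 85
  USB stick 9: 75 = 75
  USB stick 10: 75 = 75
  USB stick 11: 70 = 70
This matches the lower bound, so 11 is optimal.

11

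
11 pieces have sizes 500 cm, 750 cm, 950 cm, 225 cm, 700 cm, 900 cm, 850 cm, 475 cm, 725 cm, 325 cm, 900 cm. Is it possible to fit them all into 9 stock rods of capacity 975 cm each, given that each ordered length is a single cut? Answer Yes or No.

Yes

A valid assignment using 9 stock rods:
  stock rod 1: 950 = 950
  stock rod 2: 900 = 900
  stock rod 3: 900 = 900
  stock rod 4: 850 = 850
  stock rod 5: 750 + 225 = 975
  stock rod 6: 725 = 725
  stock rod 7: 700 = 700
  stock rod 8: 500 + 475 = 975
  stock rod 9: 325 = 325
Every load is within 975 cm, so 9 stock rods suffice.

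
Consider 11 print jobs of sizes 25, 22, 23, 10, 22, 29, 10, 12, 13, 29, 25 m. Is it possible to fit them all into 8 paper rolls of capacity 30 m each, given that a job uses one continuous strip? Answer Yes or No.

No

Total = 220 m; ⌈220/30⌉ = 8.
The bound of 8 does not rule out 8, but exhaustive search shows no assignment into 8 paper rolls of capacity 30 m exists — the minimum is 9.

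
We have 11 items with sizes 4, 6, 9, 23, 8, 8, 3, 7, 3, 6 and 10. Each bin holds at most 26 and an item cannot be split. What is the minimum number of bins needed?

Total = 23 + 10 + 9 + 8 + 8 + 7 + 6 + 6 + 4 + 3 + 3 = 87.
Lower bound: ⌈87/26⌉ = 4 bins.
A packing using 4 bins:
  bin 1: 23 + 3 = 26
  bin 2: 10 + 9 + 7 = 26
  bin 3: 8 + 8 + 6 + 4 = 26
  bin 4: 6 + 3 = 9
This matches the lower bound, so 4 is optimal.

4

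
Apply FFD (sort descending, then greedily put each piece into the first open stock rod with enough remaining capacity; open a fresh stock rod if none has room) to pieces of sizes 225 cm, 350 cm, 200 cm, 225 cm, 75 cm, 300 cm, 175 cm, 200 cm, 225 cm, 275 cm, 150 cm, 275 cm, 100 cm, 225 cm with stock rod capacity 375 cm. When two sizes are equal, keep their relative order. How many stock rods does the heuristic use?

10

Sorted descending: 350, 300, 275, 275, 225, 225, 225, 225, 200, 200, 175, 150, 100, 75.
  350 → stock rod 1 (new)  [load 350/375]
  300 → stock rod 2 (new)  [load 300/375]
  275 → stock rod 3 (new)  [load 275/375]
  275 → stock rod 4 (new)  [load 275/375]
  225 → stock rod 5 (new)  [load 225/375]
  225 → stock rod 6 (new)  [load 225/375]
  225 → stock rod 7 (new)  [load 225/375]
  225 → stock rod 8 (new)  [load 225/375]
  200 → stock rod 9 (new)  [load 200/375]
  200 → stock rod 10 (new)  [load 200/375]
  175 → stock rod 9  [load 375/375]
  150 → stock rod 5  [load 375/375]
  100 → stock rod 3  [load 375/375]
  75 → stock rod 2  [load 375/375]
10 stock rods opened.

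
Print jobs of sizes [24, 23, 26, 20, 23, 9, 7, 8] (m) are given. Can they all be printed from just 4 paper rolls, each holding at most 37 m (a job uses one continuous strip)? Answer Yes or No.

Total = 140 m; ⌈140/37⌉ = 4.
5 print jobs each exceed half the capacity and cannot share a roll, forcing at least 5 paper rolls.
At least 5 paper rolls are required, but only 4 are allowed.

No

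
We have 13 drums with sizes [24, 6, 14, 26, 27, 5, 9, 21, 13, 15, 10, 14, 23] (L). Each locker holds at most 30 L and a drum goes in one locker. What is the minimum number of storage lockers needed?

8

Total = 27 + 26 + 24 + 23 + 21 + 15 + 14 + 14 + 13 + 10 + 9 + 6 + 5 = 207 L.
Lower bound: ⌈207/30⌉ = 7 storage lockers.
A packing using 8 storage lockers:
  locker 1: 27 = 27
  locker 2: 26 = 26
  locker 3: 24 + 6 = 30
  locker 4: 23 + 5 = 28
  locker 5: 21 + 9 = 30
  locker 6: 15 + 14 = 29
  locker 7: 14 + 13 = 27
  locker 8: 10 = 10
No arrangement into 7 storage lockers stays within capacity, so 8 is optimal.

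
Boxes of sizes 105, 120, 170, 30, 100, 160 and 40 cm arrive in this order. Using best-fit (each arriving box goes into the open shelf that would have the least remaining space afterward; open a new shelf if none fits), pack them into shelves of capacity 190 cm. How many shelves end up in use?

  105 → shelf 1 (new)  [load 105/190]
  120 → shelf 2 (new)  [load 120/190]
  170 → shelf 3 (new)  [load 170/190]
  30 → shelf 2  [load 150/190]
  100 → shelf 4 (new)  [load 100/190]
  160 → shelf 5 (new)  [load 160/190]
  40 → shelf 2  [load 190/190]
5 shelves opened.

5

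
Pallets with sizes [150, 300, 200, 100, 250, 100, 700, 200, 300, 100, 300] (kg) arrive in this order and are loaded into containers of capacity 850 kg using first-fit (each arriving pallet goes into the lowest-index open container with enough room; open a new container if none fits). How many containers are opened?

  150 → container 1 (new)  [load 150/850]
  300 → container 1  [load 450/850]
  200 → container 1  [load 650/850]
  100 → container 1  [load 750/850]
  250 → container 2 (new)  [load 250/850]
  100 → container 1  [load 850/850]
  700 → container 3 (new)  [load 700/850]
  200 → container 2  [load 450/850]
  300 → container 2  [load 750/850]
  100 → container 2  [load 850/850]
  300 → container 4 (new)  [load 300/850]
4 containers opened.

4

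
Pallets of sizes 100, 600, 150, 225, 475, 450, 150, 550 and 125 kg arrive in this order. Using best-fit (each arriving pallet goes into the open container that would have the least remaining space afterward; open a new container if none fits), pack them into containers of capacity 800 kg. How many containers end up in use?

5

  100 → container 1 (new)  [load 100/800]
  600 → container 1  [load 700/800]
  150 → container 2 (new)  [load 150/800]
  225 → container 2  [load 375/800]
  475 → container 3 (new)  [load 475/800]
  450 → container 4 (new)  [load 450/800]
  150 → container 3  [load 625/800]
  550 → container 5 (new)  [load 550/800]
  125 → container 3  [load 750/800]
5 containers opened.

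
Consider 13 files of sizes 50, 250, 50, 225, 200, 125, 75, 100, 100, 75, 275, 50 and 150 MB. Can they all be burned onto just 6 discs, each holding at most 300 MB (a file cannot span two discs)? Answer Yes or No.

A valid assignment using 6 discs:
  disc 1: 275 = 275
  disc 2: 250 + 50 = 300
  disc 3: 225 + 75 = 300
  disc 4: 200 + 100 = 300
  disc 5: 150 + 125 = 275
  disc 6: 100 + 75 + 50 + 50 = 275
Every load is within 300 MB, so 6 discs suffice.

Yes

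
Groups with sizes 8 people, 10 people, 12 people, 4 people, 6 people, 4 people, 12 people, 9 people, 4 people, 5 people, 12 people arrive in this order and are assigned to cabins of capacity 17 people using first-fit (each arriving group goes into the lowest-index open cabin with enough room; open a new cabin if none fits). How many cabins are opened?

6

  8 → cabin 1 (new)  [load 8/17]
  10 → cabin 2 (new)  [load 10/17]
  12 → cabin 3 (new)  [load 12/17]
  4 → cabin 1  [load 12/17]
  6 → cabin 2  [load 16/17]
  4 → cabin 1  [load 16/17]
  12 → cabin 4 (new)  [load 12/17]
  9 → cabin 5 (new)  [load 9/17]
  4 → cabin 3  [load 16/17]
  5 → cabin 4  [load 17/17]
  12 → cabin 6 (new)  [load 12/17]
6 cabins opened.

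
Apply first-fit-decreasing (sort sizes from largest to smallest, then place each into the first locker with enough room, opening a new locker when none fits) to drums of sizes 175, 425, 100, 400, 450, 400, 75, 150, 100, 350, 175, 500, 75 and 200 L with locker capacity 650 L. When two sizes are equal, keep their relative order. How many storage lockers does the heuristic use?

6

Sorted descending: 500, 450, 425, 400, 400, 350, 200, 175, 175, 150, 100, 100, 75, 75.
  500 → locker 1 (new)  [load 500/650]
  450 → locker 2 (new)  [load 450/650]
  425 → locker 3 (new)  [load 425/650]
  400 → locker 4 (new)  [load 400/650]
  400 → locker 5 (new)  [load 400/650]
  350 → locker 6 (new)  [load 350/650]
  200 → locker 2  [load 650/650]
  175 → locker 3  [load 600/650]
  175 → locker 4  [load 575/650]
  150 → locker 1  [load 650/650]
  100 → locker 5  [load 500/650]
  100 → locker 5  [load 600/650]
  75 → locker 4  [load 650/650]
  75 → locker 6  [load 425/650]
6 storage lockers opened.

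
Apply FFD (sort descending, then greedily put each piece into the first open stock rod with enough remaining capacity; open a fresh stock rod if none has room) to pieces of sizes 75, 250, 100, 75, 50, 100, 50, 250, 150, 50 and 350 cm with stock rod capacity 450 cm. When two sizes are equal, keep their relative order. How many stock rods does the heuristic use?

4

Sorted descending: 350, 250, 250, 150, 100, 100, 75, 75, 50, 50, 50.
  350 → stock rod 1 (new)  [load 350/450]
  250 → stock rod 2 (new)  [load 250/450]
  250 → stock rod 3 (new)  [load 250/450]
  150 → stock rod 2  [load 400/450]
  100 → stock rod 1  [load 450/450]
  100 → stock rod 3  [load 350/450]
  75 → stock rod 3  [load 425/450]
  75 → stock rod 4 (new)  [load 75/450]
  50 → stock rod 2  [load 450/450]
  50 → stock rod 4  [load 125/450]
  50 → stock rod 4  [load 175/450]
4 stock rods opened.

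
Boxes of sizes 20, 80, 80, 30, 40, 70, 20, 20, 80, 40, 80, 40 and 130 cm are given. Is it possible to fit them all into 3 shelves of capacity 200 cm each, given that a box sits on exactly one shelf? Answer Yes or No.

No

Total = 730 cm; ⌈730/200⌉ = 4.
At least 4 shelves are required, but only 3 are allowed.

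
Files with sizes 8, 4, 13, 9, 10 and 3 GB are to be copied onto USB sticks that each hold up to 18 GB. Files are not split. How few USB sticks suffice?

3

Total = 13 + 10 + 9 + 8 + 4 + 3 = 47 GB.
Lower bound: ⌈47/18⌉ = 3 USB sticks.
A packing using 3 USB sticks:
  USB stick 1: 13 + 4 = 17
  USB stick 2: 10 + 8 = 18
  USB stick 3: 9 + 3 = 12
This matches the lower bound, so 3 is optimal.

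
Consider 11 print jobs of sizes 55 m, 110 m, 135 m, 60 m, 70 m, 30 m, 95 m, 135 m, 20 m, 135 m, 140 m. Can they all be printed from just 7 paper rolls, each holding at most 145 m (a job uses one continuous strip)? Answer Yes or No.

Total = 985 m; ⌈985/145⌉ = 7.
The bound of 7 does not rule out 7, but exhaustive search shows no assignment into 7 paper rolls of capacity 145 m exists — the minimum is 8.

No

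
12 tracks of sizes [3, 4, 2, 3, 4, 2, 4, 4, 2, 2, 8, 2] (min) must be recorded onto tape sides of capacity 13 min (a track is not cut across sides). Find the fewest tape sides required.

Total = 8 + 4 + 4 + 4 + 4 + 3 + 3 + 2 + 2 + 2 + 2 + 2 = 40 min.
Lower bound: ⌈40/13⌉ = 4 tape sides.
A packing using 4 tape sides:
  side 1: 8 + 4 = 12
  side 2: 4 + 4 + 4 = 12
  side 3: 3 + 3 + 2 + 2 + 2 = 12
  side 4: 2 + 2 = 4
This matches the lower bound, so 4 is optimal.

4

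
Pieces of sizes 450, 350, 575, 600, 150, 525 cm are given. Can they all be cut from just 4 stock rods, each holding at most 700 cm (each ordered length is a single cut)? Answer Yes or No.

No

Total = 2650 cm; ⌈2650/700⌉ = 4.
The bound of 4 does not rule out 4, but exhaustive search shows no assignment into 4 stock rods of capacity 700 cm exists — the minimum is 5.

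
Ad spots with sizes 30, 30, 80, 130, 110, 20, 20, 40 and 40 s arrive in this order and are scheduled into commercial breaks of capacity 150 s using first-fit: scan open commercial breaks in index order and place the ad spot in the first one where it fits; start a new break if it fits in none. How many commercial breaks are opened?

  30 → break 1 (new)  [load 30/150]
  30 → break 1  [load 60/150]
  80 → break 1  [load 140/150]
  130 → break 2 (new)  [load 130/150]
  110 → break 3 (new)  [load 110/150]
  20 → break 2  [load 150/150]
  20 → break 3  [load 130/150]
  40 → break 4 (new)  [load 40/150]
  40 → break 4  [load 80/150]
4 commercial breaks opened.

4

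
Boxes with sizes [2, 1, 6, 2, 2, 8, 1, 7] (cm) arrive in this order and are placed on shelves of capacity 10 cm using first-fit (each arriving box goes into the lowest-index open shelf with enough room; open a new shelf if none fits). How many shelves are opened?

  2 → shelf 1 (new)  [load 2/10]
  1 → shelf 1  [load 3/10]
  6 → shelf 1  [load 9/10]
  2 → shelf 2 (new)  [load 2/10]
  2 → shelf 2  [load 4/10]
  8 → shelf 3 (new)  [load 8/10]
  1 → shelf 1  [load 10/10]
  7 → shelf 4 (new)  [load 7/10]
4 shelves opened.

4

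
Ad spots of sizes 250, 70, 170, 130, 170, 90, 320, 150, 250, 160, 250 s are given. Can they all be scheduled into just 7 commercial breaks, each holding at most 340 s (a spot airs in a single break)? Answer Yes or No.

Yes

A valid assignment using 7 commercial breaks:
  break 1: 320 = 320
  break 2: 250 + 90 = 340
  break 3: 250 + 70 = 320
  break 4: 250 = 250
  break 5: 170 + 170 = 340
  break 6: 160 + 150 = 310
  break 7: 130 = 130
Every load is within 340 s, so 7 commercial breaks suffice.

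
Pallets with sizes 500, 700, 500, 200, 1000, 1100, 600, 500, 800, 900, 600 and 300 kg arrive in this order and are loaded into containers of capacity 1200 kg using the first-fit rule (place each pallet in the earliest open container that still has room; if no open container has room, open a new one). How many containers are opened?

7

  500 → container 1 (new)  [load 500/1200]
  700 → container 1  [load 1200/1200]
  500 → container 2 (new)  [load 500/1200]
  200 → container 2  [load 700/1200]
  1000 → container 3 (new)  [load 1000/1200]
  1100 → container 4 (new)  [load 1100/1200]
  600 → container 5 (new)  [load 600/1200]
  500 → container 2  [load 1200/1200]
  800 → container 6 (new)  [load 800/1200]
  900 → container 7 (new)  [load 900/1200]
  600 → container 5  [load 1200/1200]
  300 → container 6  [load 1100/1200]
7 containers opened.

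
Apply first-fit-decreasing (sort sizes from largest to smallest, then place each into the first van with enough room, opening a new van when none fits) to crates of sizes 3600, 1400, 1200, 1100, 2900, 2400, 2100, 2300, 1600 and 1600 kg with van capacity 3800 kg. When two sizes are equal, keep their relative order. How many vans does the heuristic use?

6

Sorted descending: 3600, 2900, 2400, 2300, 2100, 1600, 1600, 1400, 1200, 1100.
  3600 → van 1 (new)  [load 3600/3800]
  2900 → van 2 (new)  [load 2900/3800]
  2400 → van 3 (new)  [load 2400/3800]
  2300 → van 4 (new)  [load 2300/3800]
  2100 → van 5 (new)  [load 2100/3800]
  1600 → van 5  [load 3700/3800]
  1600 → van 6 (new)  [load 1600/3800]
  1400 → van 3  [load 3800/3800]
  1200 → van 4  [load 3500/3800]
  1100 → van 6  [load 2700/3800]
6 vans opened.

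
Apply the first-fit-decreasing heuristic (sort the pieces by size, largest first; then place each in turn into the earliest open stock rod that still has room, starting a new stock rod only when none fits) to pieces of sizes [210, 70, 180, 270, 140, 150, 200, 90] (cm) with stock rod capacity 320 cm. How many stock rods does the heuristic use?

5

Sorted descending: 270, 210, 200, 180, 150, 140, 90, 70.
  270 → stock rod 1 (new)  [load 270/320]
  210 → stock rod 2 (new)  [load 210/320]
  200 → stock rod 3 (new)  [load 200/320]
  180 → stock rod 4 (new)  [load 180/320]
  150 → stock rod 5 (new)  [load 150/320]
  140 → stock rod 4  [load 320/320]
  90 → stock rod 2  [load 300/320]
  70 → stock rod 3  [load 270/320]
5 stock rods opened.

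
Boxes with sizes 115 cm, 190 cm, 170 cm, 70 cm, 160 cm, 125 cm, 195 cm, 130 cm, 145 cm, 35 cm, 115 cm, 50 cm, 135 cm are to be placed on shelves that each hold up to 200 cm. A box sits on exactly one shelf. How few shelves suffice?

10

Total = 195 + 190 + 170 + 160 + 145 + 135 + 130 + 125 + 115 + 115 + 70 + 50 + 35 = 1635 cm.
Lower bound: ⌈1635/200⌉ = 9 shelves.
Also, 10 boxes each exceed 100 cm, and no two of those can share a shelf, so at least 10 shelves are needed.
A packing using 10 shelves:
  shelf 1: 195 = 195
  shelf 2: 190 = 190
  shelf 3: 170 = 170
  shelf 4: 160 + 35 = 195
  shelf 5: 145 + 50 = 195
  shelf 6: 135 = 135
  shelf 7: 130 + 70 = 200
  shelf 8: 125 = 125
  shelf 9: 115 = 115
  shelf 10: 115 = 115
This matches the lower bound, so 10 is optimal.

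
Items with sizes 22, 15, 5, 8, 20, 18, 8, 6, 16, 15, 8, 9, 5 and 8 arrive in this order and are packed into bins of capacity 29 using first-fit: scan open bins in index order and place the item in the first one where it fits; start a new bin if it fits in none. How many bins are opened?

6

  22 → bin 1 (new)  [load 22/29]
  15 → bin 2 (new)  [load 15/29]
  5 → bin 1  [load 27/29]
  8 → bin 2  [load 23/29]
  20 → bin 3 (new)  [load 20/29]
  18 → bin 4 (new)  [load 18/29]
  8 → bin 3  [load 28/29]
  6 → bin 2  [load 29/29]
  16 → bin 5 (new)  [load 16/29]
  15 → bin 6 (new)  [load 15/29]
  8 → bin 4  [load 26/29]
  9 → bin 5  [load 25/29]
  5 → bin 6  [load 20/29]
  8 → bin 6  [load 28/29]
6 bins opened.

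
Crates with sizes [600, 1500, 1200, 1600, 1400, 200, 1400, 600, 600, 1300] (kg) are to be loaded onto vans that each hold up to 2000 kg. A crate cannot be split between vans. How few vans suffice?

Total = 1600 + 1500 + 1400 + 1400 + 1300 + 1200 + 600 + 600 + 600 + 200 = 10400 kg.
Lower bound: ⌈10400/2000⌉ = 6 vans.
A packing using 6 vans:
  van 1: 1600 + 200 = 1800
  van 2: 1500 = 1500
  van 3: 1400 + 600 = 2000
  van 4: 1400 + 600 = 2000
  van 5: 1300 + 600 = 1900
  van 6: 1200 = 1200
This matches the lower bound, so 6 is optimal.

6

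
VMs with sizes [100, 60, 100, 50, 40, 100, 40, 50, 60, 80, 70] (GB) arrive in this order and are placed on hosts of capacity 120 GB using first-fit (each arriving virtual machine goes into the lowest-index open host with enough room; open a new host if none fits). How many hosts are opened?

  100 → host 1 (new)  [load 100/120]
  60 → host 2 (new)  [load 60/120]
  100 → host 3 (new)  [load 100/120]
  50 → host 2  [load 110/120]
  40 → host 4 (new)  [load 40/120]
  100 → host 5 (new)  [load 100/120]
  40 → host 4  [load 80/120]
  50 → host 6 (new)  [load 50/120]
  60 → host 6  [load 110/120]
  80 → host 7 (new)  [load 80/120]
  70 → host 8 (new)  [load 70/120]
8 hosts opened.

8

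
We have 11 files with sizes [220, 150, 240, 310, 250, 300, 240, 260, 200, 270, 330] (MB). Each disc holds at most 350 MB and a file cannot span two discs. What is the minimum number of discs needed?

Total = 330 + 310 + 300 + 270 + 260 + 250 + 240 + 240 + 220 + 200 + 150 = 2770 MB.
Lower bound: ⌈2770/350⌉ = 8 discs.
Also, 10 files each exceed 175 MB, and no two of those can share a disc, so at least 10 discs are needed.
A packing using 10 discs:
  disc 1: 330 = 330
  disc 2: 310 = 310
  disc 3: 300 = 300
  disc 4: 270 = 270
  disc 5: 260 = 260
  disc 6: 250 = 250
  disc 7: 240 = 240
  disc 8: 240 = 240
  disc 9: 220 = 220
  disc 10: 200 + 150 = 350
This matches the lower bound, so 10 is optimal.

10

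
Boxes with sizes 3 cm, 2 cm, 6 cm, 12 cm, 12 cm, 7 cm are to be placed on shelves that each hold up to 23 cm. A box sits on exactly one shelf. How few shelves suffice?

Total = 12 + 12 + 7 + 6 + 3 + 2 = 42 cm.
Lower bound: ⌈42/23⌉ = 2 shelves.
A packing using 2 shelves:
  shelf 1: 12 + 7 + 3 = 22
  shelf 2: 12 + 6 + 2 = 20
This matches the lower bound, so 2 is optimal.

2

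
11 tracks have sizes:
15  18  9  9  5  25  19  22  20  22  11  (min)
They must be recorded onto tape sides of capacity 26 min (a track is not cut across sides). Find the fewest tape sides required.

8

Total = 25 + 22 + 22 + 20 + 19 + 18 + 15 + 11 + 9 + 9 + 5 = 175 min.
Lower bound: ⌈175/26⌉ = 7 tape sides.
A packing using 8 tape sides:
  side 1: 25 = 25
  side 2: 22 = 22
  side 3: 22 = 22
  side 4: 20 + 5 = 25
  side 5: 19 = 19
  side 6: 18 = 18
  side 7: 15 + 11 = 26
  side 8: 9 + 9 = 18
No arrangement into 7 tape sides stays within capacity, so 8 is optimal.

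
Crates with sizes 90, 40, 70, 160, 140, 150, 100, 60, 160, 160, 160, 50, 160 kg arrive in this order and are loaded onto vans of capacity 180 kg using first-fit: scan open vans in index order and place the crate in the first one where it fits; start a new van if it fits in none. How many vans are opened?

  90 → van 1 (new)  [load 90/180]
  40 → van 1  [load 130/180]
  70 → van 2 (new)  [load 70/180]
  160 → van 3 (new)  [load 160/180]
  140 → van 4 (new)  [load 140/180]
  150 → van 5 (new)  [load 150/180]
  100 → van 2  [load 170/180]
  60 → van 6 (new)  [load 60/180]
  160 → van 7 (new)  [load 160/180]
  160 → van 8 (new)  [load 160/180]
  160 → van 9 (new)  [load 160/180]
  50 → van 1  [load 180/180]
  160 → van 10 (new)  [load 160/180]
10 vans opened.

10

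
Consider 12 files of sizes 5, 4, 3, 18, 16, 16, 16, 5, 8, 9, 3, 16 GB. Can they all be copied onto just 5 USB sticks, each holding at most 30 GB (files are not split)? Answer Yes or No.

A valid assignment using 5 USB sticks:
  USB stick 1: 18 + 9 + 3 = 30
  USB stick 2: 16 + 8 + 5 = 29
  USB stick 3: 16 + 5 + 4 + 3 = 28
  USB stick 4: 16 = 16
  USB stick 5: 16 = 16
Every load is within 30 GB, so 5 USB sticks suffice.

Yes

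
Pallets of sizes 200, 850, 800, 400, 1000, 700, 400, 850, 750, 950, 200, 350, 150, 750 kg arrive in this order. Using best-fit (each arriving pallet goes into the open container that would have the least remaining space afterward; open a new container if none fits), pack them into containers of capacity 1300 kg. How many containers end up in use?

8

  200 → container 1 (new)  [load 200/1300]
  850 → container 1  [load 1050/1300]
  800 → container 2 (new)  [load 800/1300]
  400 → container 2  [load 1200/1300]
  1000 → container 3 (new)  [load 1000/1300]
  700 → container 4 (new)  [load 700/1300]
  400 → container 4  [load 1100/1300]
  850 → container 5 (new)  [load 850/1300]
  750 → container 6 (new)  [load 750/1300]
  950 → container 7 (new)  [load 950/1300]
  200 → container 4  [load 1300/1300]
  350 → container 7  [load 1300/1300]
  150 → container 1  [load 1200/1300]
  750 → container 8 (new)  [load 750/1300]
8 containers opened.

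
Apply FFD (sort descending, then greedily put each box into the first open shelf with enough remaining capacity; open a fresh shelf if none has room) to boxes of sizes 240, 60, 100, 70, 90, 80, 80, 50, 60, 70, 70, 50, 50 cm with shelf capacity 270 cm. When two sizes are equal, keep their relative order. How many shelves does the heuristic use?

Sorted descending: 240, 100, 90, 80, 80, 70, 70, 70, 60, 60, 50, 50, 50.
  240 → shelf 1 (new)  [load 240/270]
  100 → shelf 2 (new)  [load 100/270]
  90 → shelf 2  [load 190/270]
  80 → shelf 2  [load 270/270]
  80 → shelf 3 (new)  [load 80/270]
  70 → shelf 3  [load 150/270]
  70 → shelf 3  [load 220/270]
  70 → shelf 4 (new)  [load 70/270]
  60 → shelf 4  [load 130/270]
  60 → shelf 4  [load 190/270]
  50 → shelf 3  [load 270/270]
  50 → shelf 4  [load 240/270]
  50 → shelf 5 (new)  [load 50/270]
5 shelves opened.

5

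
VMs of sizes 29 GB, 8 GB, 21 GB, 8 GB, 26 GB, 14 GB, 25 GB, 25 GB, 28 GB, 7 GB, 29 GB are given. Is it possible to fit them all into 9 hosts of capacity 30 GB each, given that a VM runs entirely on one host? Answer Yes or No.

Yes

A valid assignment using 8 hosts:
  host 1: 29 = 29
  host 2: 29 = 29
  host 3: 28 = 28
  host 4: 26 = 26
  host 5: 25 = 25
  host 6: 25 = 25
  host 7: 21 + 8 = 29
  host 8: 14 + 8 + 7 = 29
That uses only 8 ≤ 9, so 9 hosts are enough.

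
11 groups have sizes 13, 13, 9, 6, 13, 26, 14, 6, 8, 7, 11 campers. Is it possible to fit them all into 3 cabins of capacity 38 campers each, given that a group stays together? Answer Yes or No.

No

Total = 126 campers; ⌈126/38⌉ = 4.
At least 4 cabins are required, but only 3 are allowed.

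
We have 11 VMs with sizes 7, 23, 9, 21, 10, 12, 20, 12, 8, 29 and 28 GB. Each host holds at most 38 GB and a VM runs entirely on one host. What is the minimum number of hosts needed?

5

Total = 29 + 28 + 23 + 21 + 20 + 12 + 12 + 10 + 9 + 8 + 7 = 179 GB.
Lower bound: ⌈179/38⌉ = 5 hosts.
A packing using 5 hosts:
  host 1: 29 + 9 = 38
  host 2: 28 + 10 = 38
  host 3: 23 + 12 = 35
  host 4: 21 + 12 = 33
  host 5: 20 + 8 + 7 = 35
This matches the lower bound, so 5 is optimal.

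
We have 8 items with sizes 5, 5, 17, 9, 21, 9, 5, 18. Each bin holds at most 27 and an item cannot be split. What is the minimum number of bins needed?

Total = 21 + 18 + 17 + 9 + 9 + 5 + 5 + 5 = 89.
Lower bound: ⌈89/27⌉ = 4 bins.
A packing using 4 bins:
  bin 1: 21 + 5 = 26
  bin 2: 18 + 9 = 27
  bin 3: 17 + 9 = 26
  bin 4: 5 + 5 = 10
This matches the lower bound, so 4 is optimal.

4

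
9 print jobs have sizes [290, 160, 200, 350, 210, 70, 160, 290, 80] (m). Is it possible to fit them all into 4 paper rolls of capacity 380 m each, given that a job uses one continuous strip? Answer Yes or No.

Total = 1810 m; ⌈1810/380⌉ = 5.
At least 5 paper rolls are required, but only 4 are allowed.

No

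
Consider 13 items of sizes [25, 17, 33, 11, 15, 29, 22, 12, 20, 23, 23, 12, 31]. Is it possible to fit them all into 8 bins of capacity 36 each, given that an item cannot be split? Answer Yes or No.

Total = 273; ⌈273/36⌉ = 8.
The bound of 8 does not rule out 8, but exhaustive search shows no assignment into 8 bins of capacity 36 exists — the minimum is 9.

No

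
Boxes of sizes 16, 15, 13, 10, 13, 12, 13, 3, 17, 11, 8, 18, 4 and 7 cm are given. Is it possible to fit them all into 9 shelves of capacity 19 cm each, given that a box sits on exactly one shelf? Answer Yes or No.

No

Total = 160 cm; ⌈160/19⌉ = 9.
10 boxes each exceed half the capacity and cannot share a shelf, forcing at least 10 shelves.
At least 10 shelves are required, but only 9 are allowed.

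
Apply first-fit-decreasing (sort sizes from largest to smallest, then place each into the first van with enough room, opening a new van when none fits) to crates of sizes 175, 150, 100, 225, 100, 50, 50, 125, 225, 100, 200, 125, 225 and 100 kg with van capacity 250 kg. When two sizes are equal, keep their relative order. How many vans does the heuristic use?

Sorted descending: 225, 225, 225, 200, 175, 150, 125, 125, 100, 100, 100, 100, 50, 50.
  225 → van 1 (new)  [load 225/250]
  225 → van 2 (new)  [load 225/250]
  225 → van 3 (new)  [load 225/250]
  200 → van 4 (new)  [load 200/250]
  175 → van 5 (new)  [load 175/250]
  150 → van 6 (new)  [load 150/250]
  125 → van 7 (new)  [load 125/250]
  125 → van 7  [load 250/250]
  100 → van 6  [load 250/250]
  100 → van 8 (new)  [load 100/250]
  100 → van 8  [load 200/250]
  100 → van 9 (new)  [load 100/250]
  50 → van 4  [load 250/250]
  50 → van 5  [load 225/250]
9 vans opened.

9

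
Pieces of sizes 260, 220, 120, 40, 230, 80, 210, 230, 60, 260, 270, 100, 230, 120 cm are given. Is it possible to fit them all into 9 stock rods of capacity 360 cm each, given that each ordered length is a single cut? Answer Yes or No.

A valid assignment using 8 stock rods:
  stock rod 1: 270 + 80 = 350
  stock rod 2: 260 + 100 = 360
  stock rod 3: 260 + 60 + 40 = 360
  stock rod 4: 230 + 120 = 350
  stock rod 5: 230 + 120 = 350
  stock rod 6: 230 = 230
  stock rod 7: 220 = 220
  stock rod 8: 210 = 210
That uses only 8 ≤ 9, so 9 stock rods are enough.

Yes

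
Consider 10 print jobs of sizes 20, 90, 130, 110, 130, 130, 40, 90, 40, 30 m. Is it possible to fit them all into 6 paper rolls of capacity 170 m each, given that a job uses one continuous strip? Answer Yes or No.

A valid assignment using 6 paper rolls:
  roll 1: 130 + 40 = 170
  roll 2: 130 + 40 = 170
  roll 3: 130 + 30 = 160
  roll 4: 110 + 20 = 130
  roll 5: 90 = 90
  roll 6: 90 = 90
Every load is within 170 m, so 6 paper rolls suffice.

Yes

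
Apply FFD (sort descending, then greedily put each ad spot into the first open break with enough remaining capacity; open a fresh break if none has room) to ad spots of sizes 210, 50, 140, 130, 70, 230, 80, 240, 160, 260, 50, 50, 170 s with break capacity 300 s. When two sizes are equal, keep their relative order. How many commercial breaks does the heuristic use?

Sorted descending: 260, 240, 230, 210, 170, 160, 140, 130, 80, 70, 50, 50, 50.
  260 → break 1 (new)  [load 260/300]
  240 → break 2 (new)  [load 240/300]
  230 → break 3 (new)  [load 230/300]
  210 → break 4 (new)  [load 210/300]
  170 → break 5 (new)  [load 170/300]
  160 → break 6 (new)  [load 160/300]
  140 → break 6  [load 300/300]
  130 → break 5  [load 300/300]
  80 → break 4  [load 290/300]
  70 → break 3  [load 300/300]
  50 → break 2  [load 290/300]
  50 → break 7 (new)  [load 50/300]
  50 → break 7  [load 100/300]
7 commercial breaks opened.

7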